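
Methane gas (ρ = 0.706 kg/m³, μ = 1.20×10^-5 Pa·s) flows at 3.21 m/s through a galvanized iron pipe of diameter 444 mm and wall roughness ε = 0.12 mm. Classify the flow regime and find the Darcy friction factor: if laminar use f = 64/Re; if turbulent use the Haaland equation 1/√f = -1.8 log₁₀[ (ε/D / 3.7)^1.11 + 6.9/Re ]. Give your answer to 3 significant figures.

Re = ρVD/μ = 0.706·3.21·0.444/1.2e-05 = 8.385e+04.
Re > 4000 → turbulent. ε/D = 0.00012/0.444 = 0.00027; Haaland: 1/√f = -1.8 log₁₀[2.56e-05 + 8.23e-05] = 7.14, so f = 0.01961.

f ≈ 0.0196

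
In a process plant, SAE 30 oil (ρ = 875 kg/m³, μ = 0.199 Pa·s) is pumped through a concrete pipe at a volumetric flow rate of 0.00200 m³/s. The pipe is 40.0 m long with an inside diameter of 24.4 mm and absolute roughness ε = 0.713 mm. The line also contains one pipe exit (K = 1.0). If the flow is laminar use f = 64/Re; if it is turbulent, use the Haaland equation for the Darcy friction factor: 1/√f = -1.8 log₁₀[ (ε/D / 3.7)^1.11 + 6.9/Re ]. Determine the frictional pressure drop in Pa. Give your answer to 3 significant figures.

ΔP ≈ 1.84×10^6 Pa

Cross-sectional area A = πD²/4 = π(0.0244)²/4 = 0.0004676 m²; mean velocity V = Q/A = 0.002/0.0004676 = 4.277 m/s.
Reynolds number Re = ρVD/μ = 875 · 4.277 · 0.0244 / 0.199 = 458.9.
Re < 2300 → laminar flow, so f = 64/Re = 64/458.9 = 0.1395 (the turbulent correlation is not needed).
Total minor-loss coefficient ΣK = 1·1 = 1.
ΔP = [f·L/D + ΣK]·(ρV²/2) = [0.1395·40/0.0244 + 1]·(875·4.277²/2) = [228.6 + 1]·8004 = 1.838e+06 Pa.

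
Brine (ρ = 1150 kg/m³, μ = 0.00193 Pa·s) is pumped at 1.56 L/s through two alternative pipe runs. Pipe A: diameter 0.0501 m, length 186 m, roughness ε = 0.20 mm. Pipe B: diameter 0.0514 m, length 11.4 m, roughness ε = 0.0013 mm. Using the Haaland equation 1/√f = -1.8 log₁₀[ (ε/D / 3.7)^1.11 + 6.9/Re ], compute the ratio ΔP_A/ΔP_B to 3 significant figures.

ΔP_A/ΔP_B ≈ 24.0

Pipe A: V = Q/A = 0.00156/0.001971 = 0.7913 m/s; Re = 2.362e+04; ε/D = 0.00399; Haaland → f = 0.03219; ΔP_A = f(L/D)(ρV²/2) = 4.303e+04 Pa.
Pipe B: V = Q/A = 0.00156/0.002075 = 0.7518 m/s; Re = 2.303e+04; ε/D = 2.53e-05; Haaland → f = 0.0249; ΔP_B = f(L/D)(ρV²/2) = 1795 Pa.
ΔP_A/ΔP_B = 4.303e+04/1795 = 24.0.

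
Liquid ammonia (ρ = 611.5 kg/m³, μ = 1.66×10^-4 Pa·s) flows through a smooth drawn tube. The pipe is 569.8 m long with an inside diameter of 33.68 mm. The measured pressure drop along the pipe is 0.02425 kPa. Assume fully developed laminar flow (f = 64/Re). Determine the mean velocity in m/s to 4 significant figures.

V ≈ 0.009088 m/s

For laminar flow, f = 64/Re with Re = ρVD/μ, so Darcy-Weisbach reduces to ΔP = 32μLV/D². Solving for V: V = ΔP·D²/(32μL) = 24.25·(0.03368)²/(32·0.000166·569.8) = 0.009088 m/s.
Check: Re = ρVD/μ = 611.5·0.009088·0.03368/0.000166 = 1128 < 2300, so the laminar assumption holds.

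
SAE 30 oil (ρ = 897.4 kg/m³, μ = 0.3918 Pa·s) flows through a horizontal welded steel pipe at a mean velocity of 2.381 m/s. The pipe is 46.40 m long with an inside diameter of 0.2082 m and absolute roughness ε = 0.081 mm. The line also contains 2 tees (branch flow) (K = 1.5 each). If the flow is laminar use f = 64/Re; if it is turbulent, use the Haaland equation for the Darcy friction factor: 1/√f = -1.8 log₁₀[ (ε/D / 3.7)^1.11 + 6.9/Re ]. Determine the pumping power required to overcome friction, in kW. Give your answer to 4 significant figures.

P ≈ 3.209 kW

Reynolds number Re = ρVD/μ = 897.4 · 2.381 · 0.2082 / 0.392 = 1135.
Re < 2300 → laminar flow, so f = 64/Re = 64/1135 = 0.05637 (the turbulent correlation is not needed).
Total minor-loss coefficient ΣK = 2·1.5 = 3.
ΔP = [f·L/D + ΣK]·(ρV²/2) = [0.05637·46.4/0.2082 + 3]·(897.4·2.381²/2) = [12.56 + 3]·2544 = 3.959e+04 Pa.
Q = V·A = 2.381·0.03404 = 0.08106 m³/s.
Pumping power P = QΔP = 0.08106·3.959e+04 = 3208.8 W = 3.209 kW.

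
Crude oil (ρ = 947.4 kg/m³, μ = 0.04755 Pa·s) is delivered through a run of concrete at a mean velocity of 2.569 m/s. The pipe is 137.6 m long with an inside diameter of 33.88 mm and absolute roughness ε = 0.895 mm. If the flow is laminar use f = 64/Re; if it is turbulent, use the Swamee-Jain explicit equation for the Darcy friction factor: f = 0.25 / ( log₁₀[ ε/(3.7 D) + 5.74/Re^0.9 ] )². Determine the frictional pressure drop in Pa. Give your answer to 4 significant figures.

Reynolds number Re = ρVD/μ = 947.4 · 2.569 · 0.03388 / 0.0476 = 1734.
Re < 2300 → laminar flow, so f = 64/Re = 64/1734 = 0.03691 (the turbulent correlation is not needed).
Darcy-Weisbach: ΔP = f(L/D)(ρV²/2) = 0.03691·(137.6/0.03388)·(947.4·2.569²/2) = 0.03691·4061·3126 = 4.686e+05 Pa.

ΔP ≈ 468600 Pa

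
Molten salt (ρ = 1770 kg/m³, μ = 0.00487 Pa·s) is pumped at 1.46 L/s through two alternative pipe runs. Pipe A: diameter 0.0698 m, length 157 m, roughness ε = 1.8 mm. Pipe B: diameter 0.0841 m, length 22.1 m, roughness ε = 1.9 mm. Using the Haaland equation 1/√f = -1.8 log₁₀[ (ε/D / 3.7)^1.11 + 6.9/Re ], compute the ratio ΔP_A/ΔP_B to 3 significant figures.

ΔP_A/ΔP_B ≈ 18.6

Pipe A: V = Q/A = 0.00146/0.003826 = 0.3816 m/s; Re = 9679; ε/D = 0.0258; Haaland → f = 0.05718; ΔP_A = f(L/D)(ρV²/2) = 1.657e+04 Pa.
Pipe B: V = Q/A = 0.00146/0.005555 = 0.2628 m/s; Re = 8034; ε/D = 0.0226; Haaland → f = 0.05532; ΔP_B = f(L/D)(ρV²/2) = 888.6 Pa.
ΔP_A/ΔP_B = 1.657e+04/888.6 = 18.6.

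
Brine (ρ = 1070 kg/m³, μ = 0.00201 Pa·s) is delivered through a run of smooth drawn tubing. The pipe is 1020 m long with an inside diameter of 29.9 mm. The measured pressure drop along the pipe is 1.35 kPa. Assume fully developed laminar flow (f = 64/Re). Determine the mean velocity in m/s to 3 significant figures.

For laminar flow, f = 64/Re with Re = ρVD/μ, so Darcy-Weisbach reduces to ΔP = 32μLV/D². Solving for V: V = ΔP·D²/(32μL) = 1350·(0.0299)²/(32·0.00201·1020) = 0.0184 m/s.
Check: Re = ρVD/μ = 1070·0.0184·0.0299/0.00201 = 292.8 < 2300, so the laminar assumption holds.

V ≈ 0.0184 m/s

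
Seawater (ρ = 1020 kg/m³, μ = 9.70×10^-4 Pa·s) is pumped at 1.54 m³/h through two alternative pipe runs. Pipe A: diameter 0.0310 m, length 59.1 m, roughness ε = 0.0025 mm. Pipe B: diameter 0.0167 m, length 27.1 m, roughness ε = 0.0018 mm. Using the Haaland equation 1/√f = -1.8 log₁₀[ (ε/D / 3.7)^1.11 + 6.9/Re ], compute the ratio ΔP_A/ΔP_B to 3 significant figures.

ΔP_A/ΔP_B ≈ 0.114

Pipe A: V = Q/A = 0.0004278/0.0007548 = 0.5668 m/s; Re = 1.848e+04; ε/D = 8.06e-05; Haaland → f = 0.02639; ΔP_A = f(L/D)(ρV²/2) = 8241 Pa.
Pipe B: V = Q/A = 0.0004278/0.000219 = 1.953 m/s; Re = 3.43e+04; ε/D = 0.000108; Haaland → f = 0.02283; ΔP_B = f(L/D)(ρV²/2) = 7.206e+04 Pa.
ΔP_A/ΔP_B = 8241/7.206e+04 = 0.114.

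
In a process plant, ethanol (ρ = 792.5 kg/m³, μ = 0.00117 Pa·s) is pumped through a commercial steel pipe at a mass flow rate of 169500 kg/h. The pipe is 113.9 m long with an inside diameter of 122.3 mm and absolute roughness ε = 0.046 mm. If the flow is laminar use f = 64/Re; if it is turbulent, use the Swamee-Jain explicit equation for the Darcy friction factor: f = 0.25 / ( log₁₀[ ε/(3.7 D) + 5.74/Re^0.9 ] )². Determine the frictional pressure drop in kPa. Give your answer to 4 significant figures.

ΔP ≈ 161.8 kPa

ṁ = 169500 kg/h = 169500/3600 = 47.08 kg/s.
A = πD²/4 = π(0.1223)²/4 = 0.01175 m²; mean velocity V = ṁ/(ρA) = 47.08/(792.5 · 0.01175) = 5.057 m/s.
Reynolds number Re = ρVD/μ = 792.5 · 5.057 · 0.1223 / 0.00117 = 4.19e+05.
Re > 4000 → turbulent. Relative roughness ε/D = 4.6e-05/0.1223 = 0.000376. Swamee-Jain: f = 0.25/(log₁₀[0.000376/3.7 + 5.74/4.19e+05^0.9])² = 0.25/(log₁₀[0.000102 + 5e-05])² = 0.25/(-3.819)² = 0.01714.
Darcy-Weisbach: ΔP = f(L/D)(ρV²/2) = 0.01714·(113.9/0.1223)·(792.5·5.057²/2) = 0.01714·931.3·1.013e+04 = 1.618e+05 Pa.
ΔP = 1.618e+05 Pa = 161.8 kPa.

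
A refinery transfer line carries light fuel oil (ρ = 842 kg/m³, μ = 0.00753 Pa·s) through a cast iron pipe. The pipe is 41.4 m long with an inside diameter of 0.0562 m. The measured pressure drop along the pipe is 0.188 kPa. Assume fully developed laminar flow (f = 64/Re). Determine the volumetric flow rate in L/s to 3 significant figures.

Q ≈ 0.148 L/s

For laminar flow, f = 64/Re with Re = ρVD/μ, so Darcy-Weisbach reduces to ΔP = 32μLV/D². Solving for V: V = ΔP·D²/(32μL) = 188·(0.0562)²/(32·0.00753·41.4) = 0.05952 m/s.
Check: Re = ρVD/μ = 842·0.05952·0.0562/0.00753 = 374.1 < 2300, so the laminar assumption holds.
Q = V·A = 0.05952·(π/4·0.0562²) = 0.0001477 m³/s = 0.148 L/s.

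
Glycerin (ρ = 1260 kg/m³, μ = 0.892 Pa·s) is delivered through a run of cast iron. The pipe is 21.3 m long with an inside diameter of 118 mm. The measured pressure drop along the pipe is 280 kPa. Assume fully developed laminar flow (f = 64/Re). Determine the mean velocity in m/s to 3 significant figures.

V ≈ 6.41 m/s

For laminar flow, f = 64/Re with Re = ρVD/μ, so Darcy-Weisbach reduces to ΔP = 32μLV/D². Solving for V: V = ΔP·D²/(32μL) = 2.8e+05·(0.118)²/(32·0.892·21.3) = 6.413 m/s.
Check: Re = ρVD/μ = 1260·6.413·0.118/0.892 = 1069 < 2300, so the laminar assumption holds.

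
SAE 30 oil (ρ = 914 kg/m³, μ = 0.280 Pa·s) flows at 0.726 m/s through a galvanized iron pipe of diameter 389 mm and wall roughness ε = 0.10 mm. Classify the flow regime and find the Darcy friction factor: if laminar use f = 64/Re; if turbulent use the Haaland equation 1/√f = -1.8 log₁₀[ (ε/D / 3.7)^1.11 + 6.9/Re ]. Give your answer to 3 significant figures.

f ≈ 0.0694

Re = ρVD/μ = 914·0.726·0.389/0.28 = 921.9.
Re < 2300 → laminar, so f = 64/Re = 0.06942 (roughness is irrelevant in laminar flow).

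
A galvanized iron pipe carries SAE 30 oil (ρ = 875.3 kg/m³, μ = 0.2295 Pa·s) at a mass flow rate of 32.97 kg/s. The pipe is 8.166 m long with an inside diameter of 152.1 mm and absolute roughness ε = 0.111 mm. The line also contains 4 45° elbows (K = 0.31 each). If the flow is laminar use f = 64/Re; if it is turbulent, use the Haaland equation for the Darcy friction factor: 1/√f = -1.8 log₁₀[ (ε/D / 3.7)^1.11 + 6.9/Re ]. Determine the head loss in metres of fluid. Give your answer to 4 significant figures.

A = πD²/4 = π(0.1521)²/4 = 0.01817 m²; mean velocity V = ṁ/(ρA) = 32.97/(875.3 · 0.01817) = 2.073 m/s.
Reynolds number Re = ρVD/μ = 875.3 · 2.073 · 0.1521 / 0.23 = 1203.
Re < 2300 → laminar flow, so f = 64/Re = 64/1203 = 0.05322 (the turbulent correlation is not needed).
Total minor-loss coefficient ΣK = 4·0.31 = 1.24.
ΔP = [f·L/D + ΣK]·(ρV²/2) = [0.05322·8.166/0.1521 + 1.24]·(875.3·2.073²/2) = [2.857 + 1.24]·1881 = 7706 Pa.
Head loss h_f = ΔP/(ρg) = 7706/(875.3·9.81) = 0.8975 m.

h_f ≈ 0.8975 m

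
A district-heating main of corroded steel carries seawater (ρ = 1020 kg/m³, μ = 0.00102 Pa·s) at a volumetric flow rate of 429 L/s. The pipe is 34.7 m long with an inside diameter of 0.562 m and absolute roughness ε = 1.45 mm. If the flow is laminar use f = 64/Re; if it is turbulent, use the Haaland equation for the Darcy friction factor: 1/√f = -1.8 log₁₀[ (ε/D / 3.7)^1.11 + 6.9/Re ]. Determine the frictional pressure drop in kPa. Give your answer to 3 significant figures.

Q = 429 L/s = 429/1000 = 0.429 m³/s.
Cross-sectional area A = πD²/4 = π(0.562)²/4 = 0.2481 m²; mean velocity V = Q/A = 0.429/0.2481 = 1.729 m/s.
Reynolds number Re = ρVD/μ = 1020 · 1.729 · 0.562 / 0.00102 = 9.719e+05.
Re > 4000 → turbulent. Relative roughness ε/D = 0.00145/0.562 = 0.00258. Haaland: 1/√f = -1.8 log₁₀[(0.00258/3.7)^1.11 + 6.9/9.719e+05] = -1.8 log₁₀[0.000313 + 7.1e-06] = 6.289, so f = 0.02528.
Darcy-Weisbach: ΔP = f(L/D)(ρV²/2) = 0.02528·(34.7/0.562)·(1020·1.729²/2) = 0.02528·61.74·1525 = 2381 Pa.
ΔP = 2381 Pa = 2.38 kPa.

ΔP ≈ 2.38 kPa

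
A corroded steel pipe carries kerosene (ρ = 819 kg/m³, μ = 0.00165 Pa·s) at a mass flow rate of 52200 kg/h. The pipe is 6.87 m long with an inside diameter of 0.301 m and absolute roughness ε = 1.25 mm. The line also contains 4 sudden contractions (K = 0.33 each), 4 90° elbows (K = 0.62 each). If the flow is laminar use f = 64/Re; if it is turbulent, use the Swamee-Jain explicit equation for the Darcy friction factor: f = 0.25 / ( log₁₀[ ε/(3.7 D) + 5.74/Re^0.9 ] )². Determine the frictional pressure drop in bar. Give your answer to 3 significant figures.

ΔP ≈ 0.00115 bar

ṁ = 52200 kg/h = 52200/3600 = 14.5 kg/s.
A = πD²/4 = π(0.301)²/4 = 0.07116 m²; mean velocity V = ṁ/(ρA) = 14.5/(819 · 0.07116) = 0.2488 m/s.
Reynolds number Re = ρVD/μ = 819 · 0.2488 · 0.301 / 0.00165 = 3.717e+04.
Re > 4000 → turbulent. Relative roughness ε/D = 0.00125/0.301 = 0.00415. Swamee-Jain: f = 0.25/(log₁₀[0.00415/3.7 + 5.74/3.717e+04^0.9])² = 0.25/(log₁₀[0.00112 + 0.000442])² = 0.25/(-2.806)² = 0.03176.
Total minor-loss coefficient ΣK = 4·0.33 + 4·0.62 = 3.8.
ΔP = [f·L/D + ΣK]·(ρV²/2) = [0.03176·6.87/0.301 + 3.8]·(819·0.2488²/2) = [0.7249 + 3.8]·25.35 = 114.7 Pa.
ΔP = 114.7 Pa = 0.00115 bar.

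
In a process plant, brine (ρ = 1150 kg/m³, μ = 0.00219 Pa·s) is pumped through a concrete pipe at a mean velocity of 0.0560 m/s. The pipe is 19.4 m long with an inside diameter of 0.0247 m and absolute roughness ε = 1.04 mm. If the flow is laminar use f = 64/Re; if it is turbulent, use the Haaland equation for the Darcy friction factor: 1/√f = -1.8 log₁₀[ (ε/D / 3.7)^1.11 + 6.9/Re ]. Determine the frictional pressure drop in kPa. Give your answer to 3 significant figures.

Reynolds number Re = ρVD/μ = 1150 · 0.056 · 0.0247 / 0.00219 = 726.3.
Re < 2300 → laminar flow, so f = 64/Re = 64/726.3 = 0.08811 (the turbulent correlation is not needed).
Darcy-Weisbach: ΔP = f(L/D)(ρV²/2) = 0.08811·(19.4/0.0247)·(1150·0.056²/2) = 0.08811·785.4·1.803 = 124.8 Pa.
ΔP = 124.8 Pa = 0.125 kPa.

ΔP ≈ 0.125 kPa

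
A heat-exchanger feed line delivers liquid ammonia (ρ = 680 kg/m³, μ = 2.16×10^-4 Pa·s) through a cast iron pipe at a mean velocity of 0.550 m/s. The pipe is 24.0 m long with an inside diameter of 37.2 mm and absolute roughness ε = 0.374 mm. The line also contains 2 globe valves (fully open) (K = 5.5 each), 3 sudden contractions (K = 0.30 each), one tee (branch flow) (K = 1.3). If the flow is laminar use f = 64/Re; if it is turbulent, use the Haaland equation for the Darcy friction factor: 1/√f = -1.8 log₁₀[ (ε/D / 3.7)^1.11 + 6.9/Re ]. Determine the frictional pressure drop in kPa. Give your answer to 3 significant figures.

Reynolds number Re = ρVD/μ = 680 · 0.55 · 0.0372 / 0.000216 = 6.441e+04.
Re > 4000 → turbulent. Relative roughness ε/D = 0.000374/0.0372 = 0.0101. Haaland: 1/√f = -1.8 log₁₀[(0.0101/3.7)^1.11 + 6.9/6.441e+04] = -1.8 log₁₀[0.00142 + 0.000107] = 5.07, so f = 0.03891.
Total minor-loss coefficient ΣK = 2·5.5 + 3·0.3 + 1·1.3 = 13.2.
ΔP = [f·L/D + ΣK]·(ρV²/2) = [0.03891·24/0.0372 + 13.2]·(680·0.55²/2) = [25.1 + 13.2]·102.9 = 3939 Pa.
ΔP = 3939 Pa = 3.94 kPa.

ΔP ≈ 3.94 kPa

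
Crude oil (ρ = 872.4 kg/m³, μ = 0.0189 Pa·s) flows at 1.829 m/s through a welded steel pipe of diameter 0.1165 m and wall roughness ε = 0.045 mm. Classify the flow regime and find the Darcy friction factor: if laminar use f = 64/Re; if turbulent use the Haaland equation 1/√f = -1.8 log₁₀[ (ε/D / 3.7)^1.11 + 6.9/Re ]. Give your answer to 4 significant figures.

f ≈ 0.03148

Re = ρVD/μ = 872.4·1.829·0.1165/0.0189 = 9835.
Re > 4000 → turbulent. ε/D = 4.5e-05/0.1165 = 0.000386; Haaland: 1/√f = -1.8 log₁₀[3.81e-05 + 0.000702] = 5.636, so f = 0.03148.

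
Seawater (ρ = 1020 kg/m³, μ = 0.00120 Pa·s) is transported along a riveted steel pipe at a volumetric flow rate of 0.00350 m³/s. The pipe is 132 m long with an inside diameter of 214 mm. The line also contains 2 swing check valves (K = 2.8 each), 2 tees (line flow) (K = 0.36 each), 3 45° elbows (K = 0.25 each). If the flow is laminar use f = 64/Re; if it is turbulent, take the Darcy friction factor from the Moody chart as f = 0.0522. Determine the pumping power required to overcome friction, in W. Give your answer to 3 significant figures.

P ≈ 0.664 W

Cross-sectional area A = πD²/4 = π(0.214)²/4 = 0.03597 m²; mean velocity V = Q/A = 0.0035/0.03597 = 0.09731 m/s.
Reynolds number Re = ρVD/μ = 1020 · 0.09731 · 0.214 / 0.0012 = 1.77e+04.
Re > 4000 → turbulent; use the Moody-chart value f = 0.0522.
Total minor-loss coefficient ΣK = 2·2.8 + 2·0.36 + 3·0.25 = 7.07.
ΔP = [f·L/D + ΣK]·(ρV²/2) = [0.0522·132/0.214 + 7.07]·(1020·0.09731²/2) = [32.2 + 7.07]·4.829 = 189.6 Pa.
Pumping power P = QΔP = 0.0035·189.6 = 0.6637 W = 0.664 W.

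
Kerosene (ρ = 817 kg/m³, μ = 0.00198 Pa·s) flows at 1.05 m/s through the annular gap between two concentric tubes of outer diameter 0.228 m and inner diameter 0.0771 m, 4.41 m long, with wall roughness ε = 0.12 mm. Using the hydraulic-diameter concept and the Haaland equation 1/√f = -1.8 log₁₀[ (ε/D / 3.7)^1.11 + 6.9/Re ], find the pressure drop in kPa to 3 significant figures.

Hydraulic diameter D_h = 4A/P = D_o - D_i = 0.228 - 0.0771 = 0.1509 m.
Re = ρVD_h/μ = 817·1.05·0.1509/0.00198 = 6.538e+04.
ε/D_h = 0.00012/0.1509 = 0.000795; Haaland gives 1/√f = -1.8 log₁₀[8.49e-05+0.000106] = 6.696, so f = 0.0223.
ΔP = f(L/D_h)(ρV²/2) = 0.0223·4.41/0.1509·450.4 = 293.5 Pa.
ΔP = 0.294 kPa.

ΔP ≈ 0.294 kPa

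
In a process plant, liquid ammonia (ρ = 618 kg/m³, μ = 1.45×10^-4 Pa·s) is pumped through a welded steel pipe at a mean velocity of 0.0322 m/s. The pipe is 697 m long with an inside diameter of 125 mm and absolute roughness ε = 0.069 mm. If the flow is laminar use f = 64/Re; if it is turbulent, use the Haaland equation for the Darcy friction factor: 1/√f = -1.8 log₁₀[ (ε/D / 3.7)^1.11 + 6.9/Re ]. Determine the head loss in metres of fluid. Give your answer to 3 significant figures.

Reynolds number Re = ρVD/μ = 618 · 0.0322 · 0.125 / 0.000145 = 1.715e+04.
Re > 4000 → turbulent. Relative roughness ε/D = 6.9e-05/0.125 = 0.000552. Haaland: 1/√f = -1.8 log₁₀[(0.000552/3.7)^1.11 + 6.9/1.715e+04] = -1.8 log₁₀[5.66e-05 + 0.000402] = 6.009, so f = 0.02769.
Darcy-Weisbach: ΔP = f(L/D)(ρV²/2) = 0.02769·(697/0.125)·(618·0.0322²/2) = 0.02769·5576·0.3204 = 49.47 Pa.
Head loss h_f = ΔP/(ρg) = 49.47/(618·9.81) = 0.00816 m.

h_f ≈ 0.00816 m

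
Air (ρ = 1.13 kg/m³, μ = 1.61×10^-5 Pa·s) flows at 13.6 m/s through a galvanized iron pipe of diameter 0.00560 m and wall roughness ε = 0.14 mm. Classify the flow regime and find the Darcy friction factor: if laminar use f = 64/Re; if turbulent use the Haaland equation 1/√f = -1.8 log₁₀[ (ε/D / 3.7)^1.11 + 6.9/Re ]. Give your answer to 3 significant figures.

f ≈ 0.0591

Re = ρVD/μ = 1.13·13.6·0.0056/1.61e-05 = 5345.
Re > 4000 → turbulent. ε/D = 0.00014/0.0056 = 0.025; Haaland: 1/√f = -1.8 log₁₀[0.0039 + 0.00129] = 4.113, so f = 0.05912.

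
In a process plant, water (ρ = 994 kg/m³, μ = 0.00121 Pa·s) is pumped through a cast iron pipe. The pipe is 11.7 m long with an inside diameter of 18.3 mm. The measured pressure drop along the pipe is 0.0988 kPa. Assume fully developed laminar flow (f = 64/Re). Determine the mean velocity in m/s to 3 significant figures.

V ≈ 0.0730 m/s

For laminar flow, f = 64/Re with Re = ρVD/μ, so Darcy-Weisbach reduces to ΔP = 32μLV/D². Solving for V: V = ΔP·D²/(32μL) = 98.8·(0.0183)²/(32·0.00121·11.7) = 0.07304 m/s.
Check: Re = ρVD/μ = 994·0.07304·0.0183/0.00121 = 1098 < 2300, so the laminar assumption holds.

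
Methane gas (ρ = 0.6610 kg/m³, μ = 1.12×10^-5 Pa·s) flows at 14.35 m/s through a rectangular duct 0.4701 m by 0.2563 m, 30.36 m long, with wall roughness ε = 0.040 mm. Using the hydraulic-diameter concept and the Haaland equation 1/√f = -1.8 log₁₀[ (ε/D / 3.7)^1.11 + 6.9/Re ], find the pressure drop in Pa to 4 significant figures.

Hydraulic diameter D_h = 4A/P = 4·(0.4701·0.2563)/(2·(0.4701+0.2563)) = 0.4819/1.453 = 0.3317 m.
Re = ρVD_h/μ = 0.661·14.35·0.3317/1.12e-05 = 2.809e+05.
ε/D_h = 4e-05/0.3317 = 0.000121; Haaland gives 1/√f = -1.8 log₁₀[1.05e-05+2.46e-05] = 8.02, so f = 0.01555.
ΔP = f(L/D_h)(ρV²/2) = 0.01555·30.36/0.3317·68.06 = 96.83 Pa.

ΔP ≈ 96.83 Pa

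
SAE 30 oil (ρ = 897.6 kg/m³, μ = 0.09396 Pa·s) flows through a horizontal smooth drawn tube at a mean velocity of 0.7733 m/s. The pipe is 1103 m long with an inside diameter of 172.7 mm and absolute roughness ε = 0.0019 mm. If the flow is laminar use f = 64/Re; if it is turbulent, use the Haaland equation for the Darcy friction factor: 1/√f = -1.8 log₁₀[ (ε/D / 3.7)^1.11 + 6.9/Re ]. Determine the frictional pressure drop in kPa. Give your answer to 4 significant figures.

ΔP ≈ 85.99 kPa

Reynolds number Re = ρVD/μ = 897.6 · 0.7733 · 0.1727 / 0.094 = 1276.
Re < 2300 → laminar flow, so f = 64/Re = 64/1276 = 0.05016 (the turbulent correlation is not needed).
Darcy-Weisbach: ΔP = f(L/D)(ρV²/2) = 0.05016·(1103/0.1727)·(897.6·0.7733²/2) = 0.05016·6387·268.4 = 8.599e+04 Pa.
ΔP = 8.599e+04 Pa = 85.99 kPa.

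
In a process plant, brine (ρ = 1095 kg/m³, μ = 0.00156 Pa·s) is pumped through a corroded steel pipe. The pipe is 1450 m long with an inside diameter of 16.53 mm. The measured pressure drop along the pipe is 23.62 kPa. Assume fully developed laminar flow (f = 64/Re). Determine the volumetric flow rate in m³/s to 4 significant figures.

Q ≈ 1.913×10^-5 m³/s

For laminar flow, f = 64/Re with Re = ρVD/μ, so Darcy-Weisbach reduces to ΔP = 32μLV/D². Solving for V: V = ΔP·D²/(32μL) = 2.362e+04·(0.01653)²/(32·0.00156·1450) = 0.08916 m/s.
Check: Re = ρVD/μ = 1095·0.08916·0.01653/0.00156 = 1035 < 2300, so the laminar assumption holds.
Q = V·A = 0.08916·(π/4·0.01653²) = 1.913e-05 m³/s = 1.913×10^-5 m³/s.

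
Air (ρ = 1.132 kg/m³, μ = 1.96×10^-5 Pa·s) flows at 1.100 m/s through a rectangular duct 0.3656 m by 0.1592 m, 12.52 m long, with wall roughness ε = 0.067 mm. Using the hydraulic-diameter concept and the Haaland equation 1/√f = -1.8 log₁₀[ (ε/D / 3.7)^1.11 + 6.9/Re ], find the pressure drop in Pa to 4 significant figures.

Hydraulic diameter D_h = 4A/P = 4·(0.3656·0.1592)/(2·(0.3656+0.1592)) = 0.2328/1.05 = 0.2218 m.
Re = ρVD_h/μ = 1.132·1.1·0.2218/1.96e-05 = 1.409e+04.
ε/D_h = 6.7e-05/0.2218 = 0.000302; Haaland gives 1/√f = -1.8 log₁₀[2.9e-05+0.00049] = 5.913, so f = 0.0286.
ΔP = f(L/D_h)(ρV²/2) = 0.0286·12.52/0.2218·0.6849 = 1.106 Pa.

ΔP ≈ 1.106 Pa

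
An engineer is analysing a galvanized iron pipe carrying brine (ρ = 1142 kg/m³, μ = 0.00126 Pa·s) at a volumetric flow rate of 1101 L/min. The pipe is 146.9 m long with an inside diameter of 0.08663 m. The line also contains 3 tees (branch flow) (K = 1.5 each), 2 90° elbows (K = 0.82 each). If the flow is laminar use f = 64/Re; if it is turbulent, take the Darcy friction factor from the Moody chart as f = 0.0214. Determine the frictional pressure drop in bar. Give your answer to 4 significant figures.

Q = 1101 L/min = 1101/60000 = 0.01835 m³/s.
Cross-sectional area A = πD²/4 = π(0.08663)²/4 = 0.005894 m²; mean velocity V = Q/A = 0.01835/0.005894 = 3.113 m/s.
Reynolds number Re = ρVD/μ = 1142 · 3.113 · 0.08663 / 0.00126 = 2.444e+05.
Re > 4000 → turbulent; use the Moody-chart value f = 0.0214.
Total minor-loss coefficient ΣK = 3·1.5 + 2·0.82 = 6.14.
ΔP = [f·L/D + ΣK]·(ρV²/2) = [0.0214·146.9/0.08663 + 6.14]·(1142·3.113²/2) = [36.29 + 6.14]·5534 = 2.348e+05 Pa.
ΔP = 2.348e+05 Pa = 2.348 bar.

ΔP ≈ 2.348 bar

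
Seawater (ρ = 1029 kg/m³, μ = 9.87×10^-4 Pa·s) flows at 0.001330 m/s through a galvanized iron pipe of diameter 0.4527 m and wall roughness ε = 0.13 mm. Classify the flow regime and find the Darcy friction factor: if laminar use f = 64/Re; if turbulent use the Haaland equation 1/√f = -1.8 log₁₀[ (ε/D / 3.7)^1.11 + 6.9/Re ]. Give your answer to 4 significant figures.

Re = ρVD/μ = 1029·0.00133·0.4527/0.000987 = 627.7.
Re < 2300 → laminar, so f = 64/Re = 0.102 (roughness is irrelevant in laminar flow).

f ≈ 0.1020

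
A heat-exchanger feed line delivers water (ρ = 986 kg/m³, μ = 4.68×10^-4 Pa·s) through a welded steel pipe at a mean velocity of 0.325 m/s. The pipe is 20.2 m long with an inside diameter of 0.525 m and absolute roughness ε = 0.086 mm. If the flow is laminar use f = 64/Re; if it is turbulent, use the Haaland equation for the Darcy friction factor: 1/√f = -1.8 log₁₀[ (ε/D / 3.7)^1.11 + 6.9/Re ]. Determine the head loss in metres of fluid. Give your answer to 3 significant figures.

Reynolds number Re = ρVD/μ = 986 · 0.325 · 0.525 / 0.000468 = 3.595e+05.
Re > 4000 → turbulent. Relative roughness ε/D = 8.6e-05/0.525 = 0.000164. Haaland: 1/√f = -1.8 log₁₀[(0.000164/3.7)^1.11 + 6.9/3.595e+05] = -1.8 log₁₀[1.47e-05 + 1.92e-05] = 8.046, so f = 0.01545.
Darcy-Weisbach: ΔP = f(L/D)(ρV²/2) = 0.01545·(20.2/0.525)·(986·0.325²/2) = 0.01545·38.48·52.07 = 30.95 Pa.
Head loss h_f = ΔP/(ρg) = 30.95/(986·9.81) = 0.00320 m.

h_f ≈ 0.00320 m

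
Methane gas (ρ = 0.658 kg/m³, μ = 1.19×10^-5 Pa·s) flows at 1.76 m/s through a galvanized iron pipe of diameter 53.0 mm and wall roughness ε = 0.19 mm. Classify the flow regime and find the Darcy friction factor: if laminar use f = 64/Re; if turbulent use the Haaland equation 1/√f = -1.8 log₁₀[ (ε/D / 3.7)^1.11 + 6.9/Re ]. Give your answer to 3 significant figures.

f ≈ 0.0409

Re = ρVD/μ = 0.658·1.76·0.053/1.19e-05 = 5158.
Re > 4000 → turbulent. ε/D = 0.00019/0.053 = 0.00358; Haaland: 1/√f = -1.8 log₁₀[0.000452 + 0.00134] = 4.945, so f = 0.04089.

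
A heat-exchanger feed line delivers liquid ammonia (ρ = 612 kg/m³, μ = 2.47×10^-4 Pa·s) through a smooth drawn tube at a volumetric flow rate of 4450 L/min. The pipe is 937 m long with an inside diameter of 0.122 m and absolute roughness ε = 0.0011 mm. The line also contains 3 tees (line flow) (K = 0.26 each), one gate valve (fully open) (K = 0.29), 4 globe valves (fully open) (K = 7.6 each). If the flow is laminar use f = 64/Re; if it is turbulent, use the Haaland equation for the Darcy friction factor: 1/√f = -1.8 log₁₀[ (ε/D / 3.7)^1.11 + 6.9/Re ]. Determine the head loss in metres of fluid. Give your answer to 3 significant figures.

Q = 4450 L/min = 4450/60000 = 0.07417 m³/s.
Cross-sectional area A = πD²/4 = π(0.122)²/4 = 0.01169 m²; mean velocity V = Q/A = 0.07417/0.01169 = 6.345 m/s.
Reynolds number Re = ρVD/μ = 612 · 6.345 · 0.122 / 0.000247 = 1.918e+06.
Re > 4000 → turbulent. Relative roughness ε/D = 1.1e-06/0.122 = 9.02e-06. Haaland: 1/√f = -1.8 log₁₀[(9.02e-06/3.7)^1.11 + 6.9/1.918e+06] = -1.8 log₁₀[5.88e-07 + 3.6e-06] = 9.681, so f = 0.01067.
Total minor-loss coefficient ΣK = 3·0.26 + 1·0.29 + 4·7.6 = 31.5.
ΔP = [f·L/D + ΣK]·(ρV²/2) = [0.01067·937/0.122 + 31.5]·(612·6.345²/2) = [81.95 + 31.5]·1.232e+04 = 1.397e+06 Pa.
Head loss h_f = ΔP/(ρg) = 1.397e+06/(612·9.81) = 233 m.

h_f ≈ 233 m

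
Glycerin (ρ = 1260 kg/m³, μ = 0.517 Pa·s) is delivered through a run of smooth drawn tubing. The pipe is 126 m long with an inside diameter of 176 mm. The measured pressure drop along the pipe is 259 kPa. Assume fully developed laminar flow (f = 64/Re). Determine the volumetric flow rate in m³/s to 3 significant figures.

For laminar flow, f = 64/Re with Re = ρVD/μ, so Darcy-Weisbach reduces to ΔP = 32μLV/D². Solving for V: V = ΔP·D²/(32μL) = 2.59e+05·(0.176)²/(32·0.517·126) = 3.849 m/s.
Check: Re = ρVD/μ = 1260·3.849·0.176/0.517 = 1651 < 2300, so the laminar assumption holds.
Q = V·A = 3.849·(π/4·0.176²) = 0.09363 m³/s = 0.0936 m³/s.

Q ≈ 0.0936 m³/s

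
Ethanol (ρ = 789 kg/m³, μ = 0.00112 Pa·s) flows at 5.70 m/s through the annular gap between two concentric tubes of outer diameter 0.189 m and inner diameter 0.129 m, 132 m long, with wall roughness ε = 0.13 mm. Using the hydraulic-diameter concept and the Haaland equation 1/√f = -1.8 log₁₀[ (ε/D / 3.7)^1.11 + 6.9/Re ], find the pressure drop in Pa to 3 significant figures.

ΔP ≈ 694000 Pa

Hydraulic diameter D_h = 4A/P = D_o - D_i = 0.189 - 0.129 = 0.06 m.
Re = ρVD_h/μ = 789·5.7·0.06/0.00112 = 2.409e+05.
ε/D_h = 0.00013/0.06 = 0.00217; Haaland gives 1/√f = -1.8 log₁₀[0.000258+2.86e-05] = 6.376, so f = 0.0246.
ΔP = f(L/D_h)(ρV²/2) = 0.0246·132/0.06·1.282e+04 = 6.936e+05 Pa.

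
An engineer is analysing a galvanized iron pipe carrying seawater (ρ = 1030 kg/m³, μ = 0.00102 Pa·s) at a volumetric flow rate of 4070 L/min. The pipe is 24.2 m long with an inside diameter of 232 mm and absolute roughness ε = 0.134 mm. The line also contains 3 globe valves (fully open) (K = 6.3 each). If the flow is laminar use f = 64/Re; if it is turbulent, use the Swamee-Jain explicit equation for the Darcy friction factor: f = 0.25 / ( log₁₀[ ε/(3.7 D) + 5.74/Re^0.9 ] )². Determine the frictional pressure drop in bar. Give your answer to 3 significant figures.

Q = 4070 L/min = 4070/60000 = 0.06783 m³/s.
Cross-sectional area A = πD²/4 = π(0.232)²/4 = 0.04227 m²; mean velocity V = Q/A = 0.06783/0.04227 = 1.605 m/s.
Reynolds number Re = ρVD/μ = 1030 · 1.605 · 0.232 / 0.00102 = 3.759e+05.
Re > 4000 → turbulent. Relative roughness ε/D = 0.000134/0.232 = 0.000578. Swamee-Jain: f = 0.25/(log₁₀[0.000578/3.7 + 5.74/3.759e+05^0.9])² = 0.25/(log₁₀[0.000156 + 5.51e-05])² = 0.25/(-3.675)² = 0.01851.
Total minor-loss coefficient ΣK = 3·6.3 = 18.9.
ΔP = [f·L/D + ΣK]·(ρV²/2) = [0.01851·24.2/0.232 + 18.9]·(1030·1.605²/2) = [1.931 + 18.9]·1326 = 2.762e+04 Pa.
ΔP = 2.762e+04 Pa = 0.276 bar.

ΔP ≈ 0.276 bar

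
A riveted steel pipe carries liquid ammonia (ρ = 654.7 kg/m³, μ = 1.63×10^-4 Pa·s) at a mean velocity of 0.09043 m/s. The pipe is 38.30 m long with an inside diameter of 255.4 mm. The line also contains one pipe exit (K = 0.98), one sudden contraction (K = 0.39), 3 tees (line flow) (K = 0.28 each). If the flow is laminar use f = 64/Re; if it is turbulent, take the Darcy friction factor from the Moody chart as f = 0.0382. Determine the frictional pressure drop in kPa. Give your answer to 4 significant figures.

Reynolds number Re = ρVD/μ = 654.7 · 0.09043 · 0.2554 / 0.000163 = 9.277e+04.
Re > 4000 → turbulent; use the Moody-chart value f = 0.0382.
Total minor-loss coefficient ΣK = 1·0.98 + 1·0.39 + 3·0.28 = 2.21.
ΔP = [f·L/D + ΣK]·(ρV²/2) = [0.0382·38.3/0.2554 + 2.21]·(654.7·0.09043²/2) = [5.729 + 2.21]·2.677 = 21.25 Pa.
ΔP = 21.25 Pa = 0.02125 kPa.

ΔP ≈ 0.02125 kPa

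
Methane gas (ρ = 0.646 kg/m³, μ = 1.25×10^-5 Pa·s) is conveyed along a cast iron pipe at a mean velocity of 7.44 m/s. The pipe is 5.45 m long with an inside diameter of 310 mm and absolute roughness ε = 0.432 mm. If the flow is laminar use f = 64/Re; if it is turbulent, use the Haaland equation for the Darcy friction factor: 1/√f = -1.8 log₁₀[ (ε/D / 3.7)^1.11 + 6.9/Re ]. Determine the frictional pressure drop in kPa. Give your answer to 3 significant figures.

Reynolds number Re = ρVD/μ = 0.646 · 7.44 · 0.31 / 1.25e-05 = 1.192e+05.
Re > 4000 → turbulent. Relative roughness ε/D = 0.000432/0.31 = 0.00139. Haaland: 1/√f = -1.8 log₁₀[(0.00139/3.7)^1.11 + 6.9/1.192e+05] = -1.8 log₁₀[0.000158 + 5.79e-05] = 6.598, so f = 0.02297.
Darcy-Weisbach: ΔP = f(L/D)(ρV²/2) = 0.02297·(5.45/0.31)·(0.646·7.44²/2) = 0.02297·17.58·17.88 = 7.221 Pa.
ΔP = 7.221 Pa = 0.00722 kPa.

ΔP ≈ 0.00722 kPa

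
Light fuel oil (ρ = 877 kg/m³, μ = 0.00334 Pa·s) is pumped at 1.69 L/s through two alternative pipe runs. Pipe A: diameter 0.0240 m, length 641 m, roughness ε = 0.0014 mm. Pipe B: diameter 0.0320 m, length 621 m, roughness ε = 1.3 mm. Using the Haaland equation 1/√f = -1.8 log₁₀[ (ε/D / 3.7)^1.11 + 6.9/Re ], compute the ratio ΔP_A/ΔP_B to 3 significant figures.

Pipe A: V = Q/A = 0.00169/0.0004524 = 3.736 m/s; Re = 2.354e+04; ε/D = 5.83e-05; Haaland → f = 0.02482; ΔP_A = f(L/D)(ρV²/2) = 4.057e+06 Pa.
Pipe B: V = Q/A = 0.00169/0.0008042 = 2.101 m/s; Re = 1.766e+04; ε/D = 0.0406; Haaland → f = 0.06675; ΔP_B = f(L/D)(ρV²/2) = 2.508e+06 Pa.
ΔP_A/ΔP_B = 4.057e+06/2.508e+06 = 1.62.

ΔP_A/ΔP_B ≈ 1.62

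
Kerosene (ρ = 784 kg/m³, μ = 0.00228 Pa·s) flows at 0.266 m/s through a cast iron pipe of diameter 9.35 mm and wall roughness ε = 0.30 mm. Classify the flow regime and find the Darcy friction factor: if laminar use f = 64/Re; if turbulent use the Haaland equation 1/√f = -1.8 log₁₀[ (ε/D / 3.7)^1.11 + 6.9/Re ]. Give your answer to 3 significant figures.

Re = ρVD/μ = 784·0.266·0.00935/0.00228 = 855.2.
Re < 2300 → laminar, so f = 64/Re = 0.07484 (roughness is irrelevant in laminar flow).

f ≈ 0.0748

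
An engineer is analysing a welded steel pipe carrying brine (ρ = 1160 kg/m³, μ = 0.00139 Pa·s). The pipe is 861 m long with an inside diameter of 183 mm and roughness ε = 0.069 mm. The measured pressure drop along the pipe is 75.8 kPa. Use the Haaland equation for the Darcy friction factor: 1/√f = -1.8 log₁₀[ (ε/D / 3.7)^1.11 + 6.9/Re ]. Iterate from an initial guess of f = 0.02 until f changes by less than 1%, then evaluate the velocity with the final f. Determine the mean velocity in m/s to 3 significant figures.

Rearranging Darcy-Weisbach: V = √(2·ΔP·D/(f·L·ρ)). With ε/D = 6.9e-05/0.183 = 0.000377, iterate starting from f = 0.02:
  f = 0.02 → V = √(2·7.58e+04·0.183/(0.02·861·1160)) = 1.178 m/s; Re = ρVD/μ = 1.8e+05; f → 0.01816
  f = 0.01816 → V = 1.237 m/s; Re = 1.889e+05; f → 0.01807
Converged (Δf/f < 1%). With the final f = 0.01807: V = √(2·7.58e+04·0.183/(0.01807·861·1160)) = 1.24 m/s.

V ≈ 1.24 m/s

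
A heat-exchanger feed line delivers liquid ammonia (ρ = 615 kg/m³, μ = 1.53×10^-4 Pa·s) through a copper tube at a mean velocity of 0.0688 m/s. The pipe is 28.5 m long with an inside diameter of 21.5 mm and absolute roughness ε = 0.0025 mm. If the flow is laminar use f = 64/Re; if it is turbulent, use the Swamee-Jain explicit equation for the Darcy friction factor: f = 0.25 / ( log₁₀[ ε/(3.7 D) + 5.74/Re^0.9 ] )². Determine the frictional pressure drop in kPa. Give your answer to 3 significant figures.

ΔP ≈ 0.0696 kPa

Reynolds number Re = ρVD/μ = 615 · 0.0688 · 0.0215 / 0.000153 = 5946.
Re > 4000 → turbulent. Relative roughness ε/D = 2.5e-06/0.0215 = 0.000116. Swamee-Jain: f = 0.25/(log₁₀[0.000116/3.7 + 5.74/5946^0.9])² = 0.25/(log₁₀[3.14e-05 + 0.0023])² = 0.25/(-2.632)² = 0.03609.
Darcy-Weisbach: ΔP = f(L/D)(ρV²/2) = 0.03609·(28.5/0.0215)·(615·0.0688²/2) = 0.03609·1326·1.456 = 69.63 Pa.
ΔP = 69.63 Pa = 0.0696 kPa.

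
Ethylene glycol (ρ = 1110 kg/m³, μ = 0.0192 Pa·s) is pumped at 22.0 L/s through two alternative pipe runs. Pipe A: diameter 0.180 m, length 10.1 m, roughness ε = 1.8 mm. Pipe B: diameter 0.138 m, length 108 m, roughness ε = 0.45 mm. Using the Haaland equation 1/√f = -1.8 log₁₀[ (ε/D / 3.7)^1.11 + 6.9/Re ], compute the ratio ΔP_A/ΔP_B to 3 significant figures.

Pipe A: V = Q/A = 0.022/0.02545 = 0.8645 m/s; Re = 8997; ε/D = 0.01; Haaland → f = 0.04355; ΔP_A = f(L/D)(ρV²/2) = 1014 Pa.
Pipe B: V = Q/A = 0.022/0.01496 = 1.471 m/s; Re = 1.173e+04; ε/D = 0.00326; Haaland → f = 0.03424; ΔP_B = f(L/D)(ρV²/2) = 3.217e+04 Pa.
ΔP_A/ΔP_B = 1014/3.217e+04 = 0.0315.

ΔP_A/ΔP_B ≈ 0.0315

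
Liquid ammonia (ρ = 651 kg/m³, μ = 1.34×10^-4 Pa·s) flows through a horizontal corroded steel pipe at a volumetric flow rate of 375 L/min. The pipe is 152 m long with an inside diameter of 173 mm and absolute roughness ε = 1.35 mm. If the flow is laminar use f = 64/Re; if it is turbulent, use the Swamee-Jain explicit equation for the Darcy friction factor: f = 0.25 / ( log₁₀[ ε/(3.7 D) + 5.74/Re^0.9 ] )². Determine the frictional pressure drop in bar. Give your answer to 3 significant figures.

ΔP ≈ 0.00715 bar

Q = 375 L/min = 375/60000 = 0.00625 m³/s.
Cross-sectional area A = πD²/4 = π(0.173)²/4 = 0.02351 m²; mean velocity V = Q/A = 0.00625/0.02351 = 0.2659 m/s.
Reynolds number Re = ρVD/μ = 651 · 0.2659 · 0.173 / 0.000134 = 2.235e+05.
Re > 4000 → turbulent. Relative roughness ε/D = 0.00135/0.173 = 0.0078. Swamee-Jain: f = 0.25/(log₁₀[0.0078/3.7 + 5.74/2.235e+05^0.9])² = 0.25/(log₁₀[0.00211 + 8.8e-05])² = 0.25/(-2.658)² = 0.03538.
Darcy-Weisbach: ΔP = f(L/D)(ρV²/2) = 0.03538·(152/0.173)·(651·0.2659²/2) = 0.03538·878.6·23.01 = 715.4 Pa.
ΔP = 715.4 Pa = 0.00715 bar.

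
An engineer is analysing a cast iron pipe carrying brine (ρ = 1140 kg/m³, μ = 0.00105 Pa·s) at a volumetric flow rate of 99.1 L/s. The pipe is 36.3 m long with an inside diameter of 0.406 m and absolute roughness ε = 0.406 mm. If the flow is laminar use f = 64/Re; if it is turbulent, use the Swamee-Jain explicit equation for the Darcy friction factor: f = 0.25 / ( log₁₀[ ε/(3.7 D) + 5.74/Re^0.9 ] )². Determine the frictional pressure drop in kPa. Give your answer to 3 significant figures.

ΔP ≈ 0.616 kPa

Q = 99.1 L/s = 99.1/1000 = 0.0991 m³/s.
Cross-sectional area A = πD²/4 = π(0.406)²/4 = 0.1295 m²; mean velocity V = Q/A = 0.0991/0.1295 = 0.7655 m/s.
Reynolds number Re = ρVD/μ = 1140 · 0.7655 · 0.406 / 0.00105 = 3.374e+05.
Re > 4000 → turbulent. Relative roughness ε/D = 0.000406/0.406 = 0.001. Swamee-Jain: f = 0.25/(log₁₀[0.001/3.7 + 5.74/3.374e+05^0.9])² = 0.25/(log₁₀[0.00027 + 6.08e-05])² = 0.25/(-3.48)² = 0.02064.
Darcy-Weisbach: ΔP = f(L/D)(ρV²/2) = 0.02064·(36.3/0.406)·(1140·0.7655²/2) = 0.02064·89.41·334 = 616.4 Pa.
ΔP = 616.4 Pa = 0.616 kPa.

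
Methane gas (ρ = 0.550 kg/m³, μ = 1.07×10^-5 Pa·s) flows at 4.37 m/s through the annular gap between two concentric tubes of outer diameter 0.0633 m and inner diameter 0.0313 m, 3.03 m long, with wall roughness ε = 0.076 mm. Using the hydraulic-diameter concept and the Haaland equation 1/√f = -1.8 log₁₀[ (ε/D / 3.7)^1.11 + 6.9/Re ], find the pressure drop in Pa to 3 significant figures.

Hydraulic diameter D_h = 4A/P = D_o - D_i = 0.0633 - 0.0313 = 0.032 m.
Re = ρVD_h/μ = 0.55·4.37·0.032/1.07e-05 = 7188.
ε/D_h = 7.6e-05/0.032 = 0.00238; Haaland gives 1/√f = -1.8 log₁₀[0.000286+0.00096] = 5.228, so f = 0.03659.
ΔP = f(L/D_h)(ρV²/2) = 0.03659·3.03/0.032·5.252 = 18.19 Pa.

ΔP ≈ 18.2 Pa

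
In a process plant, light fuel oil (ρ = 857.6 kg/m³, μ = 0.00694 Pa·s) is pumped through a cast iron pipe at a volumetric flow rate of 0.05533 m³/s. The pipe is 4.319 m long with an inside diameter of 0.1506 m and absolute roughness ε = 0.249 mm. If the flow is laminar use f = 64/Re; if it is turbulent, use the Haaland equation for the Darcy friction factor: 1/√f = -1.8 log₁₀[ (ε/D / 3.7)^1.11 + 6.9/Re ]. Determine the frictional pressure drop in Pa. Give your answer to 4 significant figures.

ΔP ≈ 2976 Pa

Cross-sectional area A = πD²/4 = π(0.1506)²/4 = 0.01781 m²; mean velocity V = Q/A = 0.05533/0.01781 = 3.106 m/s.
Reynolds number Re = ρVD/μ = 857.6 · 3.106 · 0.1506 / 0.00694 = 5.781e+04.
Re > 4000 → turbulent. Relative roughness ε/D = 0.000249/0.1506 = 0.00165. Haaland: 1/√f = -1.8 log₁₀[(0.00165/3.7)^1.11 + 6.9/5.781e+04] = -1.8 log₁₀[0.000191 + 0.000119] = 6.314, so f = 0.02508.
Darcy-Weisbach: ΔP = f(L/D)(ρV²/2) = 0.02508·(4.319/0.1506)·(857.6·3.106²/2) = 0.02508·28.68·4137 = 2976 Pa.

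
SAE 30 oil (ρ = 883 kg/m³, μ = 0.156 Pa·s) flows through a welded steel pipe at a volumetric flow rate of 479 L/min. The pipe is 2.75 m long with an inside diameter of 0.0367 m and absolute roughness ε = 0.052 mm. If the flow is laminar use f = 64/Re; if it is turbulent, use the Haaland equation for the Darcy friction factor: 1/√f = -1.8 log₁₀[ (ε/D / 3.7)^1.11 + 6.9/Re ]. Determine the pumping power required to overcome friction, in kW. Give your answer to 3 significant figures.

P ≈ 0.614 kW

Q = 479 L/min = 479/60000 = 0.007983 m³/s.
Cross-sectional area A = πD²/4 = π(0.0367)²/4 = 0.001058 m²; mean velocity V = Q/A = 0.007983/0.001058 = 7.547 m/s.
Reynolds number Re = ρVD/μ = 883 · 7.547 · 0.0367 / 0.156 = 1568.
Re < 2300 → laminar flow, so f = 64/Re = 64/1568 = 0.04082 (the turbulent correlation is not needed).
Darcy-Weisbach: ΔP = f(L/D)(ρV²/2) = 0.04082·(2.75/0.0367)·(883·7.547²/2) = 0.04082·74.93·2.515e+04 = 7.692e+04 Pa.
Pumping power P = QΔP = 0.007983·7.692e+04 = 614.1 W = 0.614 kW.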